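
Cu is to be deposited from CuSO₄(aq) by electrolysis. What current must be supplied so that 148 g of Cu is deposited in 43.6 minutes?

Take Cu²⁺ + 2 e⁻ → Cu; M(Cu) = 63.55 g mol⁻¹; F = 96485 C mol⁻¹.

n(Cu) = 148 / 63.55 = 2.329 mol.
n(e⁻) = 2 × 2.329 = 4.658 mol.
Q = n(e⁻)·F = 4.658 × 96485 = 449400 C.
I = Q/t = 449400 / 2616.0 s = 172 A.

172 A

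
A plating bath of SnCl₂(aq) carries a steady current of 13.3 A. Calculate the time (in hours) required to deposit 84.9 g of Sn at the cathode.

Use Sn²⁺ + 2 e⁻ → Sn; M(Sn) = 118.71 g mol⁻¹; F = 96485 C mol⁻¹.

2.88 h

n(Sn) = m/M = 84.9 / 118.71 = 0.7152 mol.
Each Sn atom requires 2 electrons, so n(e⁻) = 2 × 0.7152 = 1.430 mol.
Q = n(e⁻)·F = 1.430 × 96485 = 138000 C.
t = Q/I = 138000 / 13.30 A = 10380 s = 2.88 h.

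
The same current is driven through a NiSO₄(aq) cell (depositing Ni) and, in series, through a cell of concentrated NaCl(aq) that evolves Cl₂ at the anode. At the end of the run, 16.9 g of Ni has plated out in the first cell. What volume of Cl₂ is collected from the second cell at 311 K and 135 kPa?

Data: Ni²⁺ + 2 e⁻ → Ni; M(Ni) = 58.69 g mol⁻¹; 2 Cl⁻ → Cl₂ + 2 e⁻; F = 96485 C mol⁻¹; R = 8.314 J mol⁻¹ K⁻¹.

n(Ni) = 16.9 / 58.69 = 0.2880 mol, so n(e⁻) = 2 × 0.2880 = 0.5759 mol.
The cells are in series, so the same 0.5759 mol of electrons passes through the second cell.
2 Cl⁻ → Cl₂ + 2 e⁻ — 2 mol e⁻ per mol Cl₂, so n(Cl₂) = 0.5759/2 = 0.2880 mol.
V = nRT/P = (0.2880 × 8.314 × 311) / (135 × 10³) = 0.00552 m³ = 5.52 L.

5.52 L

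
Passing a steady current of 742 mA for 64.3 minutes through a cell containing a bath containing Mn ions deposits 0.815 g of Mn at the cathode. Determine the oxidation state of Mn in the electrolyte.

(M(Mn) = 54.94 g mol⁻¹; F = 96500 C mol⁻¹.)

+2

Q = I·t = 0.7420 A × 3858.0 s = 2863 C, so n(e⁻) = 2863/96500 = 0.02966 mol.
n(Mn) deposited = 0.815 / 54.94 = 0.01483 mol.
Electrons per atom = n(e⁻)/n(Mn) = 0.02966 / 0.01483 = 2.00 ≈ 2, so the ion is Mn²⁺.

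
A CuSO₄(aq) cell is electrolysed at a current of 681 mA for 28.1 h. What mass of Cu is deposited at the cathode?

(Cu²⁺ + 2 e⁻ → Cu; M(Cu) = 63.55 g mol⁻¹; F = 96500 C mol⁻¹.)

Q = I·t = 0.6810 A × 101160 s = 68890 C.
n(e⁻) = Q/F = 68890 / 96500 = 0.7139 mol.
Cu²⁺ + 2 e⁻ → Cu, so n(Cu) = n(e⁻)/2 = 0.3569 mol.
m = n·M = 0.3569 × 63.55 = 22.7 g.

22.7 g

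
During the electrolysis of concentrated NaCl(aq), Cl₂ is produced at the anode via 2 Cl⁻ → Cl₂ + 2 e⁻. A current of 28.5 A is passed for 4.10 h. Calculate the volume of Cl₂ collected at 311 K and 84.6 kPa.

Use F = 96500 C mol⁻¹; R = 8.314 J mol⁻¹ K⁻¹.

Q = I·t = 28.50 A × 14760 s = 420700 C.
n(e⁻) = Q/F = 420700 / 96500 = 4.359 mol.
2 electrons are transferred per Cl₂ molecule, so n(Cl₂) = 4.359 / 2 = 2.180 mol.
V = nRT/P = (2.180 × 8.314 × 311) / (84.6 × 10³ Pa) = 0.0666 m³ = 66.6 L.

66.6 L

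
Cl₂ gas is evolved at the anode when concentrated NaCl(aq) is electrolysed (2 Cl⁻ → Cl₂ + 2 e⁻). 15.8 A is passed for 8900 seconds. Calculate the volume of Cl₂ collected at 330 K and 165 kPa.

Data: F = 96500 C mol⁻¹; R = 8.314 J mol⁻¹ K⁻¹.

Q = I·t = 15.80 A × 8900.0 s = 140600 C.
n(e⁻) = Q/F = 140600 / 96500 = 1.457 mol.
2 electrons are transferred per Cl₂ molecule, so n(Cl₂) = 1.457 / 2 = 0.7286 mol.
V = nRT/P = (0.7286 × 8.314 × 330) / (165 × 10³ Pa) = 0.0121 m³ = 12.1 L.

12.1 L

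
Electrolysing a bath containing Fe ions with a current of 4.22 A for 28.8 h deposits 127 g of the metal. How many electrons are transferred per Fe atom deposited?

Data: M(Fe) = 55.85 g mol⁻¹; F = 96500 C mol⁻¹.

2

Q = I·t = 4.220 A × 103680 s = 437500 C, so n(e⁻) = 437500/96500 = 4.534 mol.
n(Fe) deposited = 127 / 55.85 = 2.274 mol.
Electrons per atom = n(e⁻)/n(Fe) = 4.534 / 2.274 = 1.99 ≈ 2, so the ion is Fe²⁺.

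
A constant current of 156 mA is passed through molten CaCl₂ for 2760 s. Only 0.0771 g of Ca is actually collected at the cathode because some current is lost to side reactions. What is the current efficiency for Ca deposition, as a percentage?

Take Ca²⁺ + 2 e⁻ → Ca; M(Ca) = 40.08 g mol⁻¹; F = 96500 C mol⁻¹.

Q = I·t = 0.1560 × 2760.0 = 430.6 C; n(e⁻) = 430.6/96500 = 0.004462 mol.
Theoretical n(Ca) = n(e⁻)/2 = 0.002231 mol, i.e. m_theo = 0.002231 × 40.08 = 0.08941 g.
Efficiency = m_actual / m_theo = 0.0771 / 0.08941 = 86.2 %.

86.2 %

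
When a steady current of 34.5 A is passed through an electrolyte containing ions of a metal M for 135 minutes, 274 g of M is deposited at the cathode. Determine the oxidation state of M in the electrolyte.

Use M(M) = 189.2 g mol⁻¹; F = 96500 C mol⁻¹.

+2

Q = I·t = 34.50 A × 8100.0 s = 279400 C, so n(e⁻) = 279400/96500 = 2.896 mol.
n(M) deposited = 274 / 189.2 = 1.448 mol.
Electrons per atom = n(e⁻)/n(M) = 2.896 / 1.448 = 2.00 ≈ 2, so the ion is M²⁺.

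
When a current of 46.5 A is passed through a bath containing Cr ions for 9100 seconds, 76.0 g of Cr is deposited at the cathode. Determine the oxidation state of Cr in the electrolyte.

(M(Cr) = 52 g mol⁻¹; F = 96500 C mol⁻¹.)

Q = I·t = 46.50 A × 9100.0 s = 423200 C, so n(e⁻) = 423200/96500 = 4.385 mol.
n(Cr) deposited = 76.0 / 52 = 1.462 mol.
Electrons per atom = n(e⁻)/n(Cr) = 4.385 / 1.462 = 3.00 ≈ 3, so the ion is Cr³⁺.

+3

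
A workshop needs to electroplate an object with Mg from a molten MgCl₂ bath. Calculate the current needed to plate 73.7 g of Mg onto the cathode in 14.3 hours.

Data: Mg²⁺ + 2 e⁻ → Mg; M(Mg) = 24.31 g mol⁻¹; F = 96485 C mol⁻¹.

11.4 A

n(Mg) = 73.7 / 24.31 = 3.032 mol.
n(e⁻) = 2 × 3.032 = 6.063 mol.
Q = n(e⁻)·F = 6.063 × 96485 = 585000 C.
I = Q/t = 585000 / 51480 s = 11.4 A.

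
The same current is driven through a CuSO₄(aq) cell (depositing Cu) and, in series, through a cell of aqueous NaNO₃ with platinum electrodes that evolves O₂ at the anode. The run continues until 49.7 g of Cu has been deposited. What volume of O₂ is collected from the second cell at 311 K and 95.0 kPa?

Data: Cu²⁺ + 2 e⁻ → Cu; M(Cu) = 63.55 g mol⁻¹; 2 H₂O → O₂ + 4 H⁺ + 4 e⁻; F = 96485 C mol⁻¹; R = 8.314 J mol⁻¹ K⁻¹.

10.6 L

n(Cu) = 49.7 / 63.55 = 0.7821 mol, so n(e⁻) = 2 × 0.7821 = 1.564 mol.
The cells are in series, so the same 1.564 mol of electrons passes through the second cell.
2 H₂O → O₂ + 4 H⁺ + 4 e⁻ — 4 mol e⁻ per mol O₂, so n(O₂) = 1.564/4 = 0.3910 mol.
V = nRT/P = (0.3910 × 8.314 × 311) / (95.0 × 10³) = 0.0106 m³ = 10.6 L.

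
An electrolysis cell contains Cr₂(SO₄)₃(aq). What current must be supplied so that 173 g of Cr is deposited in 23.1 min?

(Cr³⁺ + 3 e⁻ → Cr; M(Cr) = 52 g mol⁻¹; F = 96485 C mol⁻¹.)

n(Cr) = 173 / 52 = 3.327 mol.
n(e⁻) = 3 × 3.327 = 9.981 mol.
Q = n(e⁻)·F = 9.981 × 96485 = 963000 C.
I = Q/t = 963000 / 1386.0 s = 695 A.

695 A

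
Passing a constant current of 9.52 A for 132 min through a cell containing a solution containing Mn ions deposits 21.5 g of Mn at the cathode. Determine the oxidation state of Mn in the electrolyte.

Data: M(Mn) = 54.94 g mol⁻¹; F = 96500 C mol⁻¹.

Q = I·t = 9.520 A × 7920.0 s = 75400 C, so n(e⁻) = 75400/96500 = 0.7813 mol.
n(Mn) deposited = 21.5 / 54.94 = 0.3913 mol.
Electrons per atom = n(e⁻)/n(Mn) = 0.7813 / 0.3913 = 2.00 ≈ 2, so the ion is Mn²⁺.

+2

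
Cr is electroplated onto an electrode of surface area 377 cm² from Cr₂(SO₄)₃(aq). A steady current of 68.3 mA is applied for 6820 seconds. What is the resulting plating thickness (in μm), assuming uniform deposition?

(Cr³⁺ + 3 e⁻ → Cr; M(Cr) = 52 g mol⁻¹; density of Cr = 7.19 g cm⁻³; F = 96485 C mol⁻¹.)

Q = I·t = 0.06830 × 6820.0 = 465.8 C; n(e⁻) = 0.004828 mol.
n(Cr) = n(e⁻)/3 = 0.001609 mol, so m = 0.001609 × 52 = 0.08368 g.
Volume = m/ρ = 0.08368 / 7.19 = 0.01164 cm³.
Thickness = V/A = 0.01164 / 377 = 3.09 × 10⁻⁵ cm = 0.309 μm.

0.309 μm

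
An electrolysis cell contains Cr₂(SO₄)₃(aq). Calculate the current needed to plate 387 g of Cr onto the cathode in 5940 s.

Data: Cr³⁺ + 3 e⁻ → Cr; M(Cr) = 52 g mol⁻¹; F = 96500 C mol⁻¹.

363 A

n(Cr) = 387 / 52 = 7.442 mol.
n(e⁻) = 3 × 7.442 = 22.33 mol.
Q = n(e⁻)·F = 22.33 × 96500 = 2155000 C.
I = Q/t = 2155000 / 5940.0 s = 363 A.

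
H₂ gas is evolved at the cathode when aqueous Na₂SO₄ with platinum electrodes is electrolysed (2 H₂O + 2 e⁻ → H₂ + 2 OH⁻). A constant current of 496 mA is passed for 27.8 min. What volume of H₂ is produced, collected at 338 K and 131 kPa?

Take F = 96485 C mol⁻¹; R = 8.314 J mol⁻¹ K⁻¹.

0.0920 L

Q = I·t = 0.4960 A × 1668.0 s = 827.3 C.
n(e⁻) = Q/F = 827.3 / 96485 = 0.008575 mol.
2 electrons are transferred per H₂ molecule, so n(H₂) = 0.008575 / 2 = 0.004287 mol.
V = nRT/P = (0.004287 × 8.314 × 338) / (131 × 10³ Pa) = 9.20 × 10⁻⁵ m³ = 0.0920 L.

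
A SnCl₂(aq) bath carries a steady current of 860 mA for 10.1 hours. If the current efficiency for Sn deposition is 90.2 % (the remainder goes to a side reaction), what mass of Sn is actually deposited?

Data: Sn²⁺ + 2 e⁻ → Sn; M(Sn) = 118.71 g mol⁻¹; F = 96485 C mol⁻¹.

Q = I·t = 0.8600 × 36360 = 31270 C.
n(e⁻) = 31270/96485 = 0.3241 mol; theoretically n(Sn) = 0.3241/2 = 0.1620 mol, m_theo = 19.24 g.
At 90.2 % efficiency, m_actual = 0.902 × 19.24 = 17.4 g.

17.4 g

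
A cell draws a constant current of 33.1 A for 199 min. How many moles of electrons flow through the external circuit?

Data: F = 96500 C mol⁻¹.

Q = I·t = 33.10 A × 11940 s = 395200 C.
n(e⁻) = Q/F = 395200 / 96500 = 4.10 mol.

4.10 mol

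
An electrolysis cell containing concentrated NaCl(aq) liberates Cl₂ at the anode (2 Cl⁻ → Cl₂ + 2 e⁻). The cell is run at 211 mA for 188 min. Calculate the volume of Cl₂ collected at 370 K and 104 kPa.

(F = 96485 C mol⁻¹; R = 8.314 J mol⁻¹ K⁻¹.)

0.365 L

Q = I·t = 0.2110 A × 11280 s = 2380 C.
n(e⁻) = Q/F = 2380 / 96485 = 0.02467 mol.
2 electrons are transferred per Cl₂ molecule, so n(Cl₂) = 0.02467 / 2 = 0.01233 mol.
V = nRT/P = (0.01233 × 8.314 × 370) / (104 × 10³ Pa) = 3.65 × 10⁻⁴ m³ = 0.365 L.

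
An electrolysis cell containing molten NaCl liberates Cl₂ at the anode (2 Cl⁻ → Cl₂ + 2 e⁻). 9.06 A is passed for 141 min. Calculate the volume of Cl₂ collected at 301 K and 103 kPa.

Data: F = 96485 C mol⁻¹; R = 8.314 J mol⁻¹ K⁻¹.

9.65 L

Q = I·t = 9.060 A × 8460.0 s = 76650 C.
n(e⁻) = Q/F = 76650 / 96485 = 0.7944 mol.
2 electrons are transferred per Cl₂ molecule, so n(Cl₂) = 0.7944 / 2 = 0.3972 mol.
V = nRT/P = (0.3972 × 8.314 × 301) / (103 × 10³ Pa) = 0.00965 m³ = 9.65 L.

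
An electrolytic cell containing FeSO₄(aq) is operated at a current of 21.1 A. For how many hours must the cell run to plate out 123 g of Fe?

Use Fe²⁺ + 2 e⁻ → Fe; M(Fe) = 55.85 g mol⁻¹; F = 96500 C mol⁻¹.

n(Fe) = m/M = 123 / 55.85 = 2.202 mol.
Each Fe atom requires 2 electrons, so n(e⁻) = 2 × 2.202 = 4.405 mol.
Q = n(e⁻)·F = 4.405 × 96500 = 425000 C.
t = Q/I = 425000 / 21.10 A = 20140 s = 5.60 h.

5.60 h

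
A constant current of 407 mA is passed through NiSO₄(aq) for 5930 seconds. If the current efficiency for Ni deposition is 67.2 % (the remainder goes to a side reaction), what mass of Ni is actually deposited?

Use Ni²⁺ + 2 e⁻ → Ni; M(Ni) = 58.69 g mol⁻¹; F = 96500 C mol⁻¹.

0.493 g

Q = I·t = 0.4070 × 5930.0 = 2414 C.
n(e⁻) = 2414/96500 = 0.02501 mol; theoretically n(Ni) = 0.02501/2 = 0.01251 mol, m_theo = 0.7339 g.
At 67.2 % efficiency, m_actual = 0.672 × 0.7339 = 0.493 g.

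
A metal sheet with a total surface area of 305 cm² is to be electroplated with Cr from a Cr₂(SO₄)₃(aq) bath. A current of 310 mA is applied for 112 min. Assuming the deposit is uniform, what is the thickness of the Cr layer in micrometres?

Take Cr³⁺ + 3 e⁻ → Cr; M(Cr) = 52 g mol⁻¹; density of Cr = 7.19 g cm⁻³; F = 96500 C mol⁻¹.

1.71 μm

Q = I·t = 0.3100 × 6720.0 = 2083 C; n(e⁻) = 0.02159 mol.
n(Cr) = n(e⁻)/3 = 0.007196 mol, so m = 0.007196 × 52 = 0.3742 g.
Volume = m/ρ = 0.3742 / 7.19 = 0.05204 cm³.
Thickness = V/A = 0.05204 / 305 = 1.71 × 10⁻⁴ cm = 1.71 μm.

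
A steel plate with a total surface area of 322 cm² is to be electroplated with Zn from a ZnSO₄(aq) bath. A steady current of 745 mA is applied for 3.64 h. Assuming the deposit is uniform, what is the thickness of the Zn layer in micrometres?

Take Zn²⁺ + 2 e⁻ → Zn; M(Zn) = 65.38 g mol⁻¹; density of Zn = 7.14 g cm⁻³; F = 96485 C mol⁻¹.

Q = I·t = 0.7450 × 13104 = 9762 C; n(e⁻) = 0.1012 mol.
n(Zn) = n(e⁻)/2 = 0.05059 mol, so m = 0.05059 × 65.38 = 3.308 g.
Volume = m/ρ = 3.308 / 7.14 = 0.4633 cm³.
Thickness = V/A = 0.4633 / 322 = 0.00144 cm = 14.4 μm.

14.4 μm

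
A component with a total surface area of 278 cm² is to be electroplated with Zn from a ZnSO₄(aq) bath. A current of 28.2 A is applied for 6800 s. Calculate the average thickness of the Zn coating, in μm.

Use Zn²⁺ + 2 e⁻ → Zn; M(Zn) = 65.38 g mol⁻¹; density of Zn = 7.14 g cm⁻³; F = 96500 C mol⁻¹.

Q = I·t = 28.20 × 6800.0 = 191800 C; n(e⁻) = 1.987 mol.
n(Zn) = n(e⁻)/2 = 0.9936 mol, so m = 0.9936 × 65.38 = 64.96 g.
Volume = m/ρ = 64.96 / 7.14 = 9.098 cm³.
Thickness = V/A = 9.098 / 278 = 0.0327 cm = 327 μm.

327 μm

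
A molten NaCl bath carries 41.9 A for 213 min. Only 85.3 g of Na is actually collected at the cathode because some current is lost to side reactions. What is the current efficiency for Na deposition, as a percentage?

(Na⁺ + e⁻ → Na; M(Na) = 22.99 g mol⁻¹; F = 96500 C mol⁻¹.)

66.9 %

Q = I·t = 41.90 × 12780 = 535500 C; n(e⁻) = 535500/96500 = 5.549 mol.
Theoretical n(Na) = n(e⁻)/1 = 5.549 mol, i.e. m_theo = 5.549 × 22.99 = 127.6 g.
Efficiency = m_actual / m_theo = 85.3 / 127.6 = 66.9 %.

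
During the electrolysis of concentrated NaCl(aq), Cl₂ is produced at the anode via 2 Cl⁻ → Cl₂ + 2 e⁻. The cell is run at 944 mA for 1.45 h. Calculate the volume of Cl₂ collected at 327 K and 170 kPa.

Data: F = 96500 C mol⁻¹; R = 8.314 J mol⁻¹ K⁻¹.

Q = I·t = 0.9440 A × 5220.0 s = 4928 C.
n(e⁻) = Q/F = 4928 / 96500 = 0.05106 mol.
2 electrons are transferred per Cl₂ molecule, so n(Cl₂) = 0.05106 / 2 = 0.02553 mol.
V = nRT/P = (0.02553 × 8.314 × 327) / (170 × 10³ Pa) = 4.08 × 10⁻⁴ m³ = 0.408 L.

0.408 L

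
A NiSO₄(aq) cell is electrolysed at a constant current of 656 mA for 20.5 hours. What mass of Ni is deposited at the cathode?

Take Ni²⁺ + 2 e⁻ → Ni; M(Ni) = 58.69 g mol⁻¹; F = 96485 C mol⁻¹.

14.7 g

Q = I·t = 0.6560 A × 73800 s = 48410 C.
n(e⁻) = Q/F = 48410 / 96485 = 0.5018 mol.
Ni²⁺ + 2 e⁻ → Ni, so n(Ni) = n(e⁻)/2 = 0.2509 mol.
m = n·M = 0.2509 × 58.69 = 14.7 g.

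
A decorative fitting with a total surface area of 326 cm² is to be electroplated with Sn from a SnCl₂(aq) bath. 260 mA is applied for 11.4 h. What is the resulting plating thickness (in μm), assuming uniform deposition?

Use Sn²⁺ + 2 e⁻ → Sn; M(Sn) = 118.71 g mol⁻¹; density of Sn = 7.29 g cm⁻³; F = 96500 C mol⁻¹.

Q = I·t = 0.2600 × 41040 = 10670 C; n(e⁻) = 0.1106 mol.
n(Sn) = n(e⁻)/2 = 0.05529 mol, so m = 0.05529 × 118.71 = 6.563 g.
Volume = m/ρ = 6.563 / 7.29 = 0.9003 cm³.
Thickness = V/A = 0.9003 / 326 = 0.00276 cm = 27.6 μm.

27.6 μm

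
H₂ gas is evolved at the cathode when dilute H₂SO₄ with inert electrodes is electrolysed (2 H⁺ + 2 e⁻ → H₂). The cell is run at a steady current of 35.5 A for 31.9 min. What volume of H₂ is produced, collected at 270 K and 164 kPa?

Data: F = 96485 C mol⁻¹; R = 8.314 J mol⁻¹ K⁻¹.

4.82 L

Q = I·t = 35.50 A × 1914.0 s = 67950 C.
n(e⁻) = Q/F = 67950 / 96485 = 0.7042 mol.
2 electrons are transferred per H₂ molecule, so n(H₂) = 0.7042 / 2 = 0.3521 mol.
V = nRT/P = (0.3521 × 8.314 × 270) / (164 × 10³ Pa) = 0.00482 m³ = 4.82 L.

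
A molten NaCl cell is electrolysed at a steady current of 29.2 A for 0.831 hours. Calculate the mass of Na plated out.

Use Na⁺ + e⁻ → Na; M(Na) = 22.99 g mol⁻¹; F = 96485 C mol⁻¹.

Q = I·t = 29.20 A × 2991.6 s = 87350 C.
n(e⁻) = Q/F = 87350 / 96485 = 0.9054 mol.
Na⁺ + e⁻ → Na, so n(Na) = n(e⁻)/1 = 0.9054 mol.
m = n·M = 0.9054 × 22.99 = 20.8 g.

20.8 g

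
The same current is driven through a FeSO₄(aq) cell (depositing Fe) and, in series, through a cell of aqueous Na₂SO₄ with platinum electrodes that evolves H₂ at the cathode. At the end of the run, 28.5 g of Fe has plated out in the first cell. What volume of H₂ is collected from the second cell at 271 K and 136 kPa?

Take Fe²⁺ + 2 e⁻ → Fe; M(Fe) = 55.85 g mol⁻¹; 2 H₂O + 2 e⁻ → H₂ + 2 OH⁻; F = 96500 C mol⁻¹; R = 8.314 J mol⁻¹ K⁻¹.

8.45 L

n(Fe) = 28.5 / 55.85 = 0.5103 mol, so n(e⁻) = 2 × 0.5103 = 1.021 mol.
The cells are in series, so the same 1.021 mol of electrons passes through the second cell.
2 H₂O + 2 e⁻ → H₂ + 2 OH⁻ — 2 mol e⁻ per mol H₂, so n(H₂) = 1.021/2 = 0.5103 mol.
V = nRT/P = (0.5103 × 8.314 × 271) / (136 × 10³) = 0.00845 m³ = 8.45 L.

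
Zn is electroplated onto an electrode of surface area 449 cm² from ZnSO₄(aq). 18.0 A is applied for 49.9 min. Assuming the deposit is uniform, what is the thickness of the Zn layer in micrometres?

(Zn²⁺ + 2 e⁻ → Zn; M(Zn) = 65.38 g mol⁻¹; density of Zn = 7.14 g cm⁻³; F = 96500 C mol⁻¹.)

Q = I·t = 18.00 × 2994.0 = 53890 C; n(e⁻) = 0.5585 mol.
n(Zn) = n(e⁻)/2 = 0.2792 mol, so m = 0.2792 × 65.38 = 18.26 g.
Volume = m/ρ = 18.26 / 7.14 = 2.557 cm³.
Thickness = V/A = 2.557 / 449 = 0.00569 cm = 56.9 μm.

56.9 μm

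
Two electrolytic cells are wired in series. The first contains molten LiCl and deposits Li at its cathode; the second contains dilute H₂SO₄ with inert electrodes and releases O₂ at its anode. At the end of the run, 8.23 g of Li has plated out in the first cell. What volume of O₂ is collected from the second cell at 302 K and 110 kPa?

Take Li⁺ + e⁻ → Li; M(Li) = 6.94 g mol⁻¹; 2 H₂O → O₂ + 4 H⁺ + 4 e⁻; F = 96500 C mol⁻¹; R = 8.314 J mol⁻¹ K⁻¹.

n(Li) = 8.23 / 6.94 = 1.186 mol, so n(e⁻) = 1 × 1.186 = 1.186 mol.
The cells are in series, so the same 1.186 mol of electrons passes through the second cell.
2 H₂O → O₂ + 4 H⁺ + 4 e⁻ — 4 mol e⁻ per mol O₂, so n(O₂) = 1.186/4 = 0.2965 mol.
V = nRT/P = (0.2965 × 8.314 × 302) / (110 × 10³) = 0.00677 m³ = 6.77 L.

6.77 L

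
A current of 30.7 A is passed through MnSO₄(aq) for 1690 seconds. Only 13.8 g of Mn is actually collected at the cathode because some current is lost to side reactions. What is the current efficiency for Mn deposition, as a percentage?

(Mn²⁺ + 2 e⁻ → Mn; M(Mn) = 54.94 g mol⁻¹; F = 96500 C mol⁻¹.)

93.4 %

Q = I·t = 30.70 × 1690.0 = 51880 C; n(e⁻) = 51880/96500 = 0.5376 mol.
Theoretical n(Mn) = n(e⁻)/2 = 0.2688 mol, i.e. m_theo = 0.2688 × 54.94 = 14.77 g.
Efficiency = m_actual / m_theo = 13.8 / 14.77 = 93.4 %.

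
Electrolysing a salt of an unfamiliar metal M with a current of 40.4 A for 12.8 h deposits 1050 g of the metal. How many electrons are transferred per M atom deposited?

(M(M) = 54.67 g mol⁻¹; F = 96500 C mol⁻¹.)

1

Q = I·t = 40.40 A × 46080 s = 1862000 C, so n(e⁻) = 1862000/96500 = 19.29 mol.
n(M) deposited = 1050 / 54.67 = 19.21 mol.
Electrons per atom = n(e⁻)/n(M) = 19.29 / 19.21 = 1.00 ≈ 1, so the ion is M⁺.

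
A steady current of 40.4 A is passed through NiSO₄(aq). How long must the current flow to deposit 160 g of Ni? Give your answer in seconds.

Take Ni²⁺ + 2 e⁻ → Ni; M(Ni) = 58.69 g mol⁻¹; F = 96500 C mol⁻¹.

13000 s

n(Ni) = m/M = 160 / 58.69 = 2.726 mol.
Each Ni atom requires 2 electrons, so n(e⁻) = 2 × 2.726 = 5.452 mol.
Q = n(e⁻)·F = 5.452 × 96500 = 526200 C.
t = Q/I = 526200 / 40.40 A = 13020 s.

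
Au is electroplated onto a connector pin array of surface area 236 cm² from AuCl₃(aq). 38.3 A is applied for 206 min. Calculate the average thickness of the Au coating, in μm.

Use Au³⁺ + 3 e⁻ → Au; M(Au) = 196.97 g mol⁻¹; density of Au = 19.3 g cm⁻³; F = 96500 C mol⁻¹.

Q = I·t = 38.30 × 12360 = 473400 C; n(e⁻) = 4.906 mol.
n(Au) = n(e⁻)/3 = 1.635 mol, so m = 1.635 × 196.97 = 322.1 g.
Volume = m/ρ = 322.1 / 19.3 = 16.69 cm³.
Thickness = V/A = 16.69 / 236 = 0.0707 cm = 707 μm.

707 μm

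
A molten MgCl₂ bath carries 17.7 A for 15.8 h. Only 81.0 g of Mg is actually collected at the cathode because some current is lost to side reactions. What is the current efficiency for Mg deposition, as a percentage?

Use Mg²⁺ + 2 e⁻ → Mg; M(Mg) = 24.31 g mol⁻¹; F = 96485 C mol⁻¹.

Q = I·t = 17.70 × 56880 = 1007000 C; n(e⁻) = 1007000/96485 = 10.43 mol.
Theoretical n(Mg) = n(e⁻)/2 = 5.217 mol, i.e. m_theo = 5.217 × 24.31 = 126.8 g.
Efficiency = m_actual / m_theo = 81.0 / 126.8 = 63.9 %.

63.9 %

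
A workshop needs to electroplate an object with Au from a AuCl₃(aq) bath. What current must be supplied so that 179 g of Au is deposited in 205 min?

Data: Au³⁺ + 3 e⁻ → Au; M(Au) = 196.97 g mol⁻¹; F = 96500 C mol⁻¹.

21.4 A

n(Au) = 179 / 196.97 = 0.9088 mol.
n(e⁻) = 3 × 0.9088 = 2.726 mol.
Q = n(e⁻)·F = 2.726 × 96500 = 263100 C.
I = Q/t = 263100 / 12300 s = 21.4 A.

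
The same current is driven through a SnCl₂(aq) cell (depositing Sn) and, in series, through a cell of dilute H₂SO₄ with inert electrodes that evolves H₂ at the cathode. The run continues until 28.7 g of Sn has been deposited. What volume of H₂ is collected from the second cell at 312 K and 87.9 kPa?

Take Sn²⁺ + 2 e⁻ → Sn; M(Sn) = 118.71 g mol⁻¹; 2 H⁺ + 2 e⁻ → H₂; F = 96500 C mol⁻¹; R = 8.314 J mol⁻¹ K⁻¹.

7.13 L

n(Sn) = 28.7 / 118.71 = 0.2418 mol, so n(e⁻) = 2 × 0.2418 = 0.4835 mol.
The cells are in series, so the same 0.4835 mol of electrons passes through the second cell.
2 H⁺ + 2 e⁻ → H₂ — 2 mol e⁻ per mol H₂, so n(H₂) = 0.4835/2 = 0.2418 mol.
V = nRT/P = (0.2418 × 8.314 × 312) / (87.9 × 10³) = 0.00713 m³ = 7.13 L.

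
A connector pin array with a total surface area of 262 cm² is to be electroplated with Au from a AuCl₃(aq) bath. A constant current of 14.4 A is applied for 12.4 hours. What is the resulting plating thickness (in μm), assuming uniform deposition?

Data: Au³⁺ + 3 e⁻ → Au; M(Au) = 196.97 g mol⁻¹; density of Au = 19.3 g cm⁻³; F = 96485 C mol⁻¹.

865 μm

Q = I·t = 14.40 × 44640 = 642800 C; n(e⁻) = 6.662 mol.
n(Au) = n(e⁻)/3 = 2.221 mol, so m = 2.221 × 196.97 = 437.4 g.
Volume = m/ρ = 437.4 / 19.3 = 22.66 cm³.
Thickness = V/A = 22.66 / 262 = 0.0865 cm = 865 μm.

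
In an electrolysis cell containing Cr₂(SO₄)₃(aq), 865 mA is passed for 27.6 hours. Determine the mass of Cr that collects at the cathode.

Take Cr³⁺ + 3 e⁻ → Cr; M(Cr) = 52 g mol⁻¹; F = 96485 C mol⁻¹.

Q = I·t = 0.8650 A × 99360 s = 85950 C.
n(e⁻) = Q/F = 85950 / 96485 = 0.8908 mol.
Cr³⁺ + 3 e⁻ → Cr, so n(Cr) = n(e⁻)/3 = 0.2969 mol.
m = n·M = 0.2969 × 52 = 15.4 g.

15.4 g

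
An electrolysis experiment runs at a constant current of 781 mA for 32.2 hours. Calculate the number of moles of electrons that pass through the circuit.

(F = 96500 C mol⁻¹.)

0.938 mol

Q = I·t = 0.7810 A × 115920 s = 90530 C.
n(e⁻) = Q/F = 90530 / 96500 = 0.938 mol.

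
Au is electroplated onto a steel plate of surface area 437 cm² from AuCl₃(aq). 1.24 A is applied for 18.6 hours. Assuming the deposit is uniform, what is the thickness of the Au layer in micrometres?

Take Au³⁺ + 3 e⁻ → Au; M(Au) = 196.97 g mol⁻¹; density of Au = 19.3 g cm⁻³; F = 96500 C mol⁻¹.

Q = I·t = 1.240 × 66960 = 83030 C; n(e⁻) = 0.8604 mol.
n(Au) = n(e⁻)/3 = 0.2868 mol, so m = 0.2868 × 196.97 = 56.49 g.
Volume = m/ρ = 56.49 / 19.3 = 2.927 cm³.
Thickness = V/A = 2.927 / 437 = 0.00670 cm = 67.0 μm.

67.0 μm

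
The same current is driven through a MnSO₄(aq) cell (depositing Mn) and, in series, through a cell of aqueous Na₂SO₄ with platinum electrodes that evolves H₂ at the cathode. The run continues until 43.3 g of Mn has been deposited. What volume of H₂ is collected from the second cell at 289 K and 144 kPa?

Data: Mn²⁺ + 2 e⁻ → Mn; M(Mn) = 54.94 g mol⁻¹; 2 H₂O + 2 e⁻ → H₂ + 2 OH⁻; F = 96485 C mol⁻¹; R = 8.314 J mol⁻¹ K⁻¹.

n(Mn) = 43.3 / 54.94 = 0.7881 mol, so n(e⁻) = 2 × 0.7881 = 1.576 mol.
The cells are in series, so the same 1.576 mol of electrons passes through the second cell.
2 H₂O + 2 e⁻ → H₂ + 2 OH⁻ — 2 mol e⁻ per mol H₂, so n(H₂) = 1.576/2 = 0.7881 mol.
V = nRT/P = (0.7881 × 8.314 × 289) / (144 × 10³) = 0.0132 m³ = 13.2 L.

13.2 L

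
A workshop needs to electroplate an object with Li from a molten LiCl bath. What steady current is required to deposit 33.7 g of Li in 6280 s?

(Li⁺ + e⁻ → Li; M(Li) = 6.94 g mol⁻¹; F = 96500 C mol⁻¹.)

n(Li) = 33.7 / 6.94 = 4.856 mol.
n(e⁻) = 1 × 4.856 = 4.856 mol.
Q = n(e⁻)·F = 4.856 × 96500 = 468600 C.
I = Q/t = 468600 / 6280.0 s = 74.6 A.

74.6 A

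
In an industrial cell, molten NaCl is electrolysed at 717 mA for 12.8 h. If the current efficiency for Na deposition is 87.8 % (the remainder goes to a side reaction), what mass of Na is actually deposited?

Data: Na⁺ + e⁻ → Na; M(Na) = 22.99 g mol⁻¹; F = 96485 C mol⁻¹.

6.91 g

Q = I·t = 0.7170 × 46080 = 33040 C.
n(e⁻) = 33040/96485 = 0.3424 mol; theoretically n(Na) = 0.3424/1 = 0.3424 mol, m_theo = 7.872 g.
At 87.8 % efficiency, m_actual = 0.878 × 7.872 = 6.91 g.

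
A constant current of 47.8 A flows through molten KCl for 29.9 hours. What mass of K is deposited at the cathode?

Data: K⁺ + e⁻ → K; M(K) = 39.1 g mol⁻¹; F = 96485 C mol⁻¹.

2090 g

Q = I·t = 47.80 A × 107640 s = 5145000 C.
n(e⁻) = Q/F = 5145000 / 96485 = 53.33 mol.
K⁺ + e⁻ → K, so n(K) = n(e⁻)/1 = 53.33 mol.
m = n·M = 53.33 × 39.1 = 2090 g.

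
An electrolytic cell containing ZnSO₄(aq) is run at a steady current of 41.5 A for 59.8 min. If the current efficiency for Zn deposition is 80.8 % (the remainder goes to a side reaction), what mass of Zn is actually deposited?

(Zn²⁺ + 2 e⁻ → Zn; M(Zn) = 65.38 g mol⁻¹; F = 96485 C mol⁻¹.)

40.8 g

Q = I·t = 41.50 × 3588.0 = 148900 C.
n(e⁻) = 148900/96485 = 1.543 mol; theoretically n(Zn) = 1.543/2 = 0.7716 mol, m_theo = 50.45 g.
At 80.8 % efficiency, m_actual = 0.808 × 50.45 = 40.8 g.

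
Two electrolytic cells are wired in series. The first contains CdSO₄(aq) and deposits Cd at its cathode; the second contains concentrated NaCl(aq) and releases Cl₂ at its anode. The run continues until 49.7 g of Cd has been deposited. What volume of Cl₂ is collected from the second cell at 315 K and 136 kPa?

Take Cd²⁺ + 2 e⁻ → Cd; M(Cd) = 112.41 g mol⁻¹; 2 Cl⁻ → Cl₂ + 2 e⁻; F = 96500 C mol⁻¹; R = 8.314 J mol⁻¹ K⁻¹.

n(Cd) = 49.7 / 112.41 = 0.4421 mol, so n(e⁻) = 2 × 0.4421 = 0.8843 mol.
The cells are in series, so the same 0.8843 mol of electrons passes through the second cell.
2 Cl⁻ → Cl₂ + 2 e⁻ — 2 mol e⁻ per mol Cl₂, so n(Cl₂) = 0.8843/2 = 0.4421 mol.
V = nRT/P = (0.4421 × 8.314 × 315) / (136 × 10³) = 0.00851 m³ = 8.51 L.

8.51 L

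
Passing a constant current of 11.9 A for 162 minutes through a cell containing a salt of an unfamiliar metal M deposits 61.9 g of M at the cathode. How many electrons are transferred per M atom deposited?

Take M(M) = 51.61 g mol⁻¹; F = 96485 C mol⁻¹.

Q = I·t = 11.90 A × 9720.0 s = 115700 C, so n(e⁻) = 115700/96485 = 1.199 mol.
n(M) deposited = 61.9 / 51.61 = 1.199 mol.
Electrons per atom = n(e⁻)/n(M) = 1.199 / 1.199 = 1.00 ≈ 1, so the ion is M⁺.

1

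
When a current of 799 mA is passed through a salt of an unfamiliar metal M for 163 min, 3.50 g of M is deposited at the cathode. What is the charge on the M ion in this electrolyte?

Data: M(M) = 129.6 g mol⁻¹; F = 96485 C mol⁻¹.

+3

Q = I·t = 0.7990 A × 9780.0 s = 7814 C, so n(e⁻) = 7814/96485 = 0.08099 mol.
n(M) deposited = 3.50 / 129.6 = 0.02701 mol.
Electrons per atom = n(e⁻)/n(M) = 0.08099 / 0.02701 = 3.00 ≈ 3, so the ion is M³⁺.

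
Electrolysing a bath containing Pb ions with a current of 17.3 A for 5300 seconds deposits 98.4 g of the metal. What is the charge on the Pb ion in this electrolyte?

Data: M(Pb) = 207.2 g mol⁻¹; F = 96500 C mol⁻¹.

+2

Q = I·t = 17.30 A × 5300.0 s = 91690 C, so n(e⁻) = 91690/96500 = 0.9502 mol.
n(Pb) deposited = 98.4 / 207.2 = 0.4749 mol.
Electrons per atom = n(e⁻)/n(Pb) = 0.9502 / 0.4749 = 2.00 ≈ 2, so the ion is Pb²⁺.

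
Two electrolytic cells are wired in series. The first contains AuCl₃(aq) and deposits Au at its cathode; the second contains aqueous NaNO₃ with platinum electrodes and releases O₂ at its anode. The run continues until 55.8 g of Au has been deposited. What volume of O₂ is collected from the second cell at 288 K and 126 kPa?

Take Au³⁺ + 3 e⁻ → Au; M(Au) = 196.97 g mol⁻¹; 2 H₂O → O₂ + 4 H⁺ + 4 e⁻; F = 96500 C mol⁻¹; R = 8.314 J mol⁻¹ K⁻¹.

4.04 L

n(Au) = 55.8 / 196.97 = 0.2833 mol, so n(e⁻) = 3 × 0.2833 = 0.8499 mol.
The cells are in series, so the same 0.8499 mol of electrons passes through the second cell.
2 H₂O → O₂ + 4 H⁺ + 4 e⁻ — 4 mol e⁻ per mol O₂, so n(O₂) = 0.8499/4 = 0.2125 mol.
V = nRT/P = (0.2125 × 8.314 × 288) / (126 × 10³) = 0.00404 m³ = 4.04 L.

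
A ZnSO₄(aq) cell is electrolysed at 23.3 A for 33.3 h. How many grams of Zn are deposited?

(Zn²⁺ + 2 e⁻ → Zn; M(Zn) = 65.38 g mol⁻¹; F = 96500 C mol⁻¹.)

946 g

Q = I·t = 23.30 A × 119880 s = 2793000 C.
n(e⁻) = Q/F = 2793000 / 96500 = 28.95 mol.
Zn²⁺ + 2 e⁻ → Zn, so n(Zn) = n(e⁻)/2 = 14.47 mol.
m = n·M = 14.47 × 65.38 = 946 g.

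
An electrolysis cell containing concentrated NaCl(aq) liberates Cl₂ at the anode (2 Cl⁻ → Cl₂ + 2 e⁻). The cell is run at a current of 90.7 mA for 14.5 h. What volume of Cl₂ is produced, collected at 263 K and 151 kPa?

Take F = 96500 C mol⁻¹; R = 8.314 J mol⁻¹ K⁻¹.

Q = I·t = 0.09070 A × 52200 s = 4735 C.
n(e⁻) = Q/F = 4735 / 96500 = 0.04906 mol.
2 electrons are transferred per Cl₂ molecule, so n(Cl₂) = 0.04906 / 2 = 0.02453 mol.
V = nRT/P = (0.02453 × 8.314 × 263) / (151 × 10³ Pa) = 3.55 × 10⁻⁴ m³ = 0.355 L.

0.355 L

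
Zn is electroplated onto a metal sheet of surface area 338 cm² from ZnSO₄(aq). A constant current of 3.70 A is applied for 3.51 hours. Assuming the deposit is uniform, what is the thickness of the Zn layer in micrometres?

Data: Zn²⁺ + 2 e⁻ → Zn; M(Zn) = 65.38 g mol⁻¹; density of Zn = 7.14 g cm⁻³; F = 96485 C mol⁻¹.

65.6 μm

Q = I·t = 3.700 × 12636 = 46750 C; n(e⁻) = 0.4846 mol.
n(Zn) = n(e⁻)/2 = 0.2423 mol, so m = 0.2423 × 65.38 = 15.84 g.
Volume = m/ρ = 15.84 / 7.14 = 2.219 cm³.
Thickness = V/A = 2.219 / 338 = 0.00656 cm = 65.6 μm.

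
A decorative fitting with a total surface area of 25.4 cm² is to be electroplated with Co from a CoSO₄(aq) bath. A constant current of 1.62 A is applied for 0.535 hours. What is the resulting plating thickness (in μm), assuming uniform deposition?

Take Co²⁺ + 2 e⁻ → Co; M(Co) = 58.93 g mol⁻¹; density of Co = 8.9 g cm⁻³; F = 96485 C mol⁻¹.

Q = I·t = 1.620 × 1926.0 = 3120 C; n(e⁻) = 0.03234 mol.
n(Co) = n(e⁻)/2 = 0.01617 mol, so m = 0.01617 × 58.93 = 0.9528 g.
Volume = m/ρ = 0.9528 / 8.9 = 0.1071 cm³.
Thickness = V/A = 0.1071 / 25.4 = 0.00421 cm = 42.1 μm.

42.1 μm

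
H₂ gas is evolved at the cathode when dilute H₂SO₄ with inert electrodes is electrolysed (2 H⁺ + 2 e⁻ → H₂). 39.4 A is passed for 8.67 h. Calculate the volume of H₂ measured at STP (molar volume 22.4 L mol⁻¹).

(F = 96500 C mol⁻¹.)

Q = I·t = 39.40 A × 31212 s = 1230000 C.
n(e⁻) = Q/F = 1230000 / 96500 = 12.74 mol.
2 electrons are transferred per H₂ molecule, so n(H₂) = 12.74 / 2 = 6.372 mol.
V = n × V_m = 6.372 × 22.4 = 143 L.

143 L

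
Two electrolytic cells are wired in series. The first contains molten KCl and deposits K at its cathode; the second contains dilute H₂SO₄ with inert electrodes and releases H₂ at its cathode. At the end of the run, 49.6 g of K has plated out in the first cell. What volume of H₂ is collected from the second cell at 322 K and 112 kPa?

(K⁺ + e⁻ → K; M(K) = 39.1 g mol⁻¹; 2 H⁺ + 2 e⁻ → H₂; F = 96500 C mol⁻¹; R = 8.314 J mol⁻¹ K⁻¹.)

n(K) = 49.6 / 39.1 = 1.269 mol, so n(e⁻) = 1 × 1.269 = 1.269 mol.
The cells are in series, so the same 1.269 mol of electrons passes through the second cell.
2 H⁺ + 2 e⁻ → H₂ — 2 mol e⁻ per mol H₂, so n(H₂) = 1.269/2 = 0.6343 mol.
V = nRT/P = (0.6343 × 8.314 × 322) / (112 × 10³) = 0.0152 m³ = 15.2 L.

15.2 L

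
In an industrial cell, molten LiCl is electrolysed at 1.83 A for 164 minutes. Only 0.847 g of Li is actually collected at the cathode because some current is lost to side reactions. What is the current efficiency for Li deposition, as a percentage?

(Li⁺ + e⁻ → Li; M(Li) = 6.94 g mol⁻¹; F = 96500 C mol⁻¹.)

Q = I·t = 1.830 × 9840.0 = 18010 C; n(e⁻) = 18010/96500 = 0.1866 mol.
Theoretical n(Li) = n(e⁻)/1 = 0.1866 mol, i.e. m_theo = 0.1866 × 6.94 = 1.295 g.
Efficiency = m_actual / m_theo = 0.847 / 1.295 = 65.4 %.

65.4 %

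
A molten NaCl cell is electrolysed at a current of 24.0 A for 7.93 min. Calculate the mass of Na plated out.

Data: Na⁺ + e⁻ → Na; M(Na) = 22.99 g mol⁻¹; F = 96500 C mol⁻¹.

2.72 g

Q = I·t = 24.00 A × 475.80 s = 11420 C.
n(e⁻) = Q/F = 11420 / 96500 = 0.1183 mol.
Na⁺ + e⁻ → Na, so n(Na) = n(e⁻)/1 = 0.1183 mol.
m = n·M = 0.1183 × 22.99 = 2.72 g.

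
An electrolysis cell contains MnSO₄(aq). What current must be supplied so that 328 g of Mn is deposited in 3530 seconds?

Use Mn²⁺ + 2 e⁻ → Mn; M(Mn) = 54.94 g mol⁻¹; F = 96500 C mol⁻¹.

n(Mn) = 328 / 54.94 = 5.970 mol.
n(e⁻) = 2 × 5.970 = 11.94 mol.
Q = n(e⁻)·F = 11.94 × 96500 = 1152000 C.
I = Q/t = 1152000 / 3530.0 s = 326 A.

326 A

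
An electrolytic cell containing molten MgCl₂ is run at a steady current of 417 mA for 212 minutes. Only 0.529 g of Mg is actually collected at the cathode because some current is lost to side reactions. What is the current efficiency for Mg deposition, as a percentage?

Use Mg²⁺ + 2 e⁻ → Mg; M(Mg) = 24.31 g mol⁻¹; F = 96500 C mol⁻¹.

Q = I·t = 0.4170 × 12720 = 5304 C; n(e⁻) = 5304/96500 = 0.05497 mol.
Theoretical n(Mg) = n(e⁻)/2 = 0.02748 mol, i.e. m_theo = 0.02748 × 24.31 = 0.6681 g.
Efficiency = m_actual / m_theo = 0.529 / 0.6681 = 79.2 %.

79.2 %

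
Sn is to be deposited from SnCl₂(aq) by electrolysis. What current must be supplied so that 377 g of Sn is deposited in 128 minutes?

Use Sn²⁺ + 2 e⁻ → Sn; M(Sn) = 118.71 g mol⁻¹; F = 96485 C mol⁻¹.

n(Sn) = 377 / 118.71 = 3.176 mol.
n(e⁻) = 2 × 3.176 = 6.352 mol.
Q = n(e⁻)·F = 6.352 × 96485 = 612800 C.
I = Q/t = 612800 / 7680.0 s = 79.8 A.

79.8 A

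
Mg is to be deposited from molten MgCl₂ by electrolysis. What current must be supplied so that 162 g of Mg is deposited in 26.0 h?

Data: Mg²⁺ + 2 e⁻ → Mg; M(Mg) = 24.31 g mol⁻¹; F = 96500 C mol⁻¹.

13.7 A

n(Mg) = 162 / 24.31 = 6.664 mol.
n(e⁻) = 2 × 6.664 = 13.33 mol.
Q = n(e⁻)·F = 13.33 × 96500 = 1286000 C.
I = Q/t = 1286000 / 93600 s = 13.7 A.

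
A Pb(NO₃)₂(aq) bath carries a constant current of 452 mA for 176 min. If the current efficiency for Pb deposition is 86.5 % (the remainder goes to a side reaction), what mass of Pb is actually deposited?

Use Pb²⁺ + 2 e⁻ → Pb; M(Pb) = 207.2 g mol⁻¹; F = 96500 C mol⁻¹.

Q = I·t = 0.4520 × 10560 = 4773 C.
n(e⁻) = 4773/96500 = 0.04946 mol; theoretically n(Pb) = 0.04946/2 = 0.02473 mol, m_theo = 5.124 g.
At 86.5 % efficiency, m_actual = 0.865 × 5.124 = 4.43 g.

4.43 g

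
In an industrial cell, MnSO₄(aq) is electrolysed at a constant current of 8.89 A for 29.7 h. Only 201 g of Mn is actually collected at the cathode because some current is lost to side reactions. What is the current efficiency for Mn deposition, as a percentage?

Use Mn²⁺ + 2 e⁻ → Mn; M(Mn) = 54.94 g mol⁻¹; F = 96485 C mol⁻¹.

74.3 %

Q = I·t = 8.890 × 106920 = 950500 C; n(e⁻) = 950500/96485 = 9.851 mol.
Theoretical n(Mn) = n(e⁻)/2 = 4.926 mol, i.e. m_theo = 4.926 × 54.94 = 270.6 g.
Efficiency = m_actual / m_theo = 201 / 270.6 = 74.3 %.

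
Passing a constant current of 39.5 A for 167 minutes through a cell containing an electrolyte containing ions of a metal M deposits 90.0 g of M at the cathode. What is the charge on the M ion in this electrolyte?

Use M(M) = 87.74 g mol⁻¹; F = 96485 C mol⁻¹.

Q = I·t = 39.50 A × 10020 s = 395800 C, so n(e⁻) = 395800/96485 = 4.102 mol.
n(M) deposited = 90.0 / 87.74 = 1.026 mol.
Electrons per atom = n(e⁻)/n(M) = 4.102 / 1.026 = 4.00 ≈ 4, so the ion is M⁴⁺.

+4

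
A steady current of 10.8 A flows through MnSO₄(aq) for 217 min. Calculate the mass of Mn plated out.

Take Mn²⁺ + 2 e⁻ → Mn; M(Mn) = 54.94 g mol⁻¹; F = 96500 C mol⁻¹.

40.0 g

Q = I·t = 10.80 A × 13020 s = 140600 C.
n(e⁻) = Q/F = 140600 / 96500 = 1.457 mol.
Mn²⁺ + 2 e⁻ → Mn, so n(Mn) = n(e⁻)/2 = 0.7286 mol.
m = n·M = 0.7286 × 54.94 = 40.0 g.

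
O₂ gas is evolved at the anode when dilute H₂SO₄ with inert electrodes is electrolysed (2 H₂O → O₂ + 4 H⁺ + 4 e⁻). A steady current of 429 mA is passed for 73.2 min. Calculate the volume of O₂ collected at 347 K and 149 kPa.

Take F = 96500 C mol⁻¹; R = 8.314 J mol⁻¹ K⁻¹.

0.0945 L

Q = I·t = 0.4290 A × 4392.0 s = 1884 C.
n(e⁻) = Q/F = 1884 / 96500 = 0.01953 mol.
4 electrons are transferred per O₂ molecule, so n(O₂) = 0.01953 / 4 = 0.004881 mol.
V = nRT/P = (0.004881 × 8.314 × 347) / (149 × 10³ Pa) = 9.45 × 10⁻⁵ m³ = 0.0945 L.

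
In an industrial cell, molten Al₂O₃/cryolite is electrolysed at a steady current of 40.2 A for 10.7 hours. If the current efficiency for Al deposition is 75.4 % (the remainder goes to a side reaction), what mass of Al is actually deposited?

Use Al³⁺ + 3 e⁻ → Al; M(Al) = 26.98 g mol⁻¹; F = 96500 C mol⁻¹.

Q = I·t = 40.20 × 38520 = 1549000 C.
n(e⁻) = 1549000/96500 = 16.05 mol; theoretically n(Al) = 16.05/3 = 5.349 mol, m_theo = 144.3 g.
At 75.4 % efficiency, m_actual = 0.754 × 144.3 = 109 g.

109 g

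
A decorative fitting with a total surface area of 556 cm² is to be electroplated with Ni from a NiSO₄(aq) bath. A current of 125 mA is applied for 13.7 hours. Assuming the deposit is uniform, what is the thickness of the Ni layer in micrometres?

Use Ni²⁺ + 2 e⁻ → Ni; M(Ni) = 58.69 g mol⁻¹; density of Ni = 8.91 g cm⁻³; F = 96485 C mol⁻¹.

3.78 μm

Q = I·t = 0.1250 × 49320 = 6165 C; n(e⁻) = 0.06390 mol.
n(Ni) = n(e⁻)/2 = 0.03195 mol, so m = 0.03195 × 58.69 = 1.875 g.
Volume = m/ρ = 1.875 / 8.91 = 0.2104 cm³.
Thickness = V/A = 0.2104 / 556 = 3.78 × 10⁻⁴ cm = 3.78 μm.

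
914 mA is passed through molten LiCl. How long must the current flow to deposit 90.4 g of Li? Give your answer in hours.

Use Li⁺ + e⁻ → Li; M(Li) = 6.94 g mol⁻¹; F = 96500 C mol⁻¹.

n(Li) = m/M = 90.4 / 6.94 = 13.03 mol.
Each Li atom requires 1 electron, so n(e⁻) = 1 × 13.03 = 13.03 mol.
Q = n(e⁻)·F = 13.03 × 96500 = 1257000 C.
t = Q/I = 1257000 / 0.9140 A = 1375000 s = 382 h.

382 h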